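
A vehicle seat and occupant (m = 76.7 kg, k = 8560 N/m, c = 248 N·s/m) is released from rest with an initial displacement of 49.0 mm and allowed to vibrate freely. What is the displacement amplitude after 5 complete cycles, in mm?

ζ = c/(2√(km)) = 248/(2√(8560 × 76.7)) = 248/1621 = 0.1530.
Logarithmic decrement δ = 2πζ/√(1 − ζ²) = 2π × 0.1530/√(1 − 0.0234) = 0.9730.
After n cycles, x_n/x₀ = e^(−nδ), so x_5 = 49.0 × e^(−5 × 0.9730) = 49.0 × 0.007712 = 0.3779 mm.

0.378 mm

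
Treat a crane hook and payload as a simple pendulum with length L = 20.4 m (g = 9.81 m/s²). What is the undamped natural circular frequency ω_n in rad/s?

For a simple pendulum ω_n = √(g/L) = √(9.81/20.4) = √0.4809 = 0.6935 rad/s.

0.693 rad/s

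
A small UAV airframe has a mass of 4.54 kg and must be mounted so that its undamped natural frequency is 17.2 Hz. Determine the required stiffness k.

ω_n = 2πf_n = 2π × 17.2 = 108.1 rad/s.
k = m·ω_n² = 4.54 × 108.1² = 4.54 × 11680 = 53020 N/m.

53000 N/m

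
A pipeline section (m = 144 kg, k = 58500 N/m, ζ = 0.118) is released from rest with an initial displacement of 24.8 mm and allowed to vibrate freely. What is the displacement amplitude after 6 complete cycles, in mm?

0.281 mm

Logarithmic decrement δ = 2πζ/√(1 − ζ²) = 2π × 0.1180/√(1 − 0.0139) = 0.7466.
After n cycles, x_n/x₀ = e^(−nδ), so x_6 = 24.8 × e^(−6 × 0.7466) = 24.8 × 0.01134 = 0.2811 mm.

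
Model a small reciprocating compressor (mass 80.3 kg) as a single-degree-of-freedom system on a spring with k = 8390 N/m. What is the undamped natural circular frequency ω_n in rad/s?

ω_n = √(k/m) = √(8390/80.3) = √104.5 = 10.22 rad/s.

10.2 rad/s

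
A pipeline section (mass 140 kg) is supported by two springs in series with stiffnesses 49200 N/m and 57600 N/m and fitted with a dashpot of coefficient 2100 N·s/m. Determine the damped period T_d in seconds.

Series springs: 1/k_eq = 1/49200 + 1/57600 = 3.769×10^-5, so k_eq = 26530 N/m.
ω_n = √(k_eq/m) = √(26530/140) = 13.77 rad/s.
Critical damping c_c = 2√(k_eq·m) = 2√(26530 × 140) = 3855 N·s/m, so ζ = c/c_c = 2100/3855 = 0.5448.
ω_d = ω_n√(1 − ζ²) = 13.77 × √(1 − 0.297) = 11.54 rad/s.
T_d = 2π/ω_d = 0.5442 s.

0.544 s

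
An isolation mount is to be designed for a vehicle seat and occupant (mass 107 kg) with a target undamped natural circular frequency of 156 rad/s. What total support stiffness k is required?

k = m·ω_n² = 107 × 156.0² = 107 × 24340 = 2604000 N/m.

2600000 N/m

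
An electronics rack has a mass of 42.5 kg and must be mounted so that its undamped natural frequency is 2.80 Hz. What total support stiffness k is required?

ω_n = 2πf_n = 2π × 2.80 = 17.59 rad/s.
k = m·ω_n² = 42.5 × 17.59² = 42.5 × 309.5 = 13150 N/m.

13200 N/m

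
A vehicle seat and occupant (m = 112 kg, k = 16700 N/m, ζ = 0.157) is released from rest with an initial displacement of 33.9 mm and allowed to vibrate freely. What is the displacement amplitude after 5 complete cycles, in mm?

Logarithmic decrement δ = 2πζ/√(1 − ζ²) = 2π × 0.1570/√(1 − 0.0246) = 0.9988.
After n cycles, x_n/x₀ = e^(−nδ), so x_5 = 33.9 × e^(−5 × 0.9988) = 33.9 × 0.006777 = 0.2297 mm.

0.230 mm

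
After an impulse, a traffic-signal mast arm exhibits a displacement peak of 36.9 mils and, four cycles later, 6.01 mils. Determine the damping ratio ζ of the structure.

Logarithmic decrement δ = (1/n)·ln(x₀/x_n) = (1/4)·ln(36.9/6.01) = (1/4)·ln(6.140) = 0.4537.
ζ = δ/√(4π² + δ²) = 0.4537/√(39.48 + 0.206) = 0.4537/6.300 = 0.07202.

0.0720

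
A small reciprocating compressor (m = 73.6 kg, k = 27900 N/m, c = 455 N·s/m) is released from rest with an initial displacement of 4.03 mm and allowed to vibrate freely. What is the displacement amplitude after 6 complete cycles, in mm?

ζ = c/(2√(km)) = 455/(2√(27900 × 73.6)) = 455/2866 = 0.1588.
Logarithmic decrement δ = 2πζ/√(1 − ζ²) = 2π × 0.1588/√(1 − 0.0252) = 1.010.
After n cycles, x_n/x₀ = e^(−nδ), so x_6 = 4.03 × e^(−6 × 1.010) = 4.03 × 0.002330 = 0.009389 mm.

0.00939 mm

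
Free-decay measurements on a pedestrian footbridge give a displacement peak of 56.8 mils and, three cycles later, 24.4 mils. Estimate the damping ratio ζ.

0.0448

Logarithmic decrement δ = (1/n)·ln(x₀/x_n) = (1/3)·ln(56.8/24.4) = (1/3)·ln(2.328) = 0.2817.
ζ = δ/√(4π² + δ²) = 0.2817/√(39.48 + 0.0793) = 0.2817/6.289 = 0.04478.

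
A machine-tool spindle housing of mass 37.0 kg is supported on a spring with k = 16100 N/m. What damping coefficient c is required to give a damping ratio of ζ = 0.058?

89.5 N·s/m

c_c = 2√(k·m) = 2√(16100 × 37.0) = 1544 N·s/m.
c = ζ·c_c = 0.058 × 1544 = 89.53 N·s/m.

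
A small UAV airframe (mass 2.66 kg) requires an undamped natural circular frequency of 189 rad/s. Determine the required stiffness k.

95000 N/m

k = m·ω_n² = 2.66 × 189.0² = 2.66 × 35720 = 95020 N/m.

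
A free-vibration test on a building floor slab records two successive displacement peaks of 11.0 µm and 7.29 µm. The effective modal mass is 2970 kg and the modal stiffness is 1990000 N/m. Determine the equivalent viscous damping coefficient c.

Logarithmic decrement δ = (1/n)·ln(x₀/x_n) = (1/1)·ln(11.0/7.29) = (1/1)·ln(1.509) = 0.4114.
ζ = δ/√(4π² + δ²) = 0.4114/√(39.48 + 0.169) = 0.4114/6.297 = 0.06534.
c = ζ · 2√(km) = 0.06534 × 2√(1990000 × 2970) = 0.06534 × 153800 = 10050 N·s/m.

10000 N·s/m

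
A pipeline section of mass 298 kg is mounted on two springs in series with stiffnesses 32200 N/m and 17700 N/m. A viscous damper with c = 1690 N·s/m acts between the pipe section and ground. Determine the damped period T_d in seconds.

Series springs: 1/k_eq = 1/32200 + 1/17700 = 8.755×10^-5, so k_eq = 11420 N/m.
ω_n = √(k_eq/m) = √(11420/298) = 6.191 rad/s.
Critical damping c_c = 2√(k_eq·m) = 2√(11420 × 298) = 3690 N·s/m, so ζ = c/c_c = 1690/3690 = 0.4580.
ω_d = ω_n√(1 − ζ²) = 6.191 × √(1 − 0.210) = 5.503 rad/s.
T_d = 2π/ω_d = 1.142 s.

1.14 s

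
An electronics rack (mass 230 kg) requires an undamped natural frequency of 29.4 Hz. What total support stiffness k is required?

7850000 N/m

ω_n = 2πf_n = 2π × 29.4 = 184.7 rad/s.
k = m·ω_n² = 230 × 184.7² = 230 × 34120 = 7848000 N/m.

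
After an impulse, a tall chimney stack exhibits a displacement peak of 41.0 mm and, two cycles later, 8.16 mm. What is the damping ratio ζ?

Logarithmic decrement δ = (1/n)·ln(x₀/x_n) = (1/2)·ln(41.0/8.16) = (1/2)·ln(5.025) = 0.8072.
ζ = δ/√(4π² + δ²) = 0.8072/√(39.48 + 0.652) = 0.8072/6.335 = 0.1274.

0.127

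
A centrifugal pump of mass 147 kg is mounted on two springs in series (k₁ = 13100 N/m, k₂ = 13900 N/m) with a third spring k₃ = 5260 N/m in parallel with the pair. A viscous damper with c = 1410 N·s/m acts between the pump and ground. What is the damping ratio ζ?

0.531

Series pair: k_s = k₁k₂/(k₁+k₂) = (13100)(13900)/(13100 + 13900) = 6744 N/m. In parallel with k₃: k_eq = 6744 + 5260 = 12000 N/m.
ω_n = √(k_eq/m) = √(12000/147) = 9.037 rad/s.
Critical damping c_c = 2√(k_eq·m) = 2√(12000 × 147) = 2657 N·s/m, so ζ = c/c_c = 1410/2657 = 0.5307.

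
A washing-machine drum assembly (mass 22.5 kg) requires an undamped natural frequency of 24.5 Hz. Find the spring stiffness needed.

533000 N/m

ω_n = 2πf_n = 2π × 24.5 = 153.9 rad/s.
k = m·ω_n² = 22.5 × 153.9² = 22.5 × 23700 = 533200 N/m.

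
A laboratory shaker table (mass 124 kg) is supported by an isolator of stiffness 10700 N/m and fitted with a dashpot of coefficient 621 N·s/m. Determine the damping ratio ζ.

0.270

ω_n = √(k/m) = √(10700/124) = 9.289 rad/s.
Critical damping c_c = 2√(k·m) = 2√(10700 × 124) = 2304 N·s/m, so ζ = c/c_c = 621/2304 = 0.2696.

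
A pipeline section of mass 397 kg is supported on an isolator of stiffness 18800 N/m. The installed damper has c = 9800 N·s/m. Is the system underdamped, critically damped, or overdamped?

c_c = 2√(k·m) = 5464 N·s/m; ζ = c/c_c = 9800/5464 = 1.79.
Since ζ > 1 the system is overdamped.

overdamped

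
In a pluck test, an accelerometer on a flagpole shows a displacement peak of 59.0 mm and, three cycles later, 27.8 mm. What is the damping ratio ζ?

0.0399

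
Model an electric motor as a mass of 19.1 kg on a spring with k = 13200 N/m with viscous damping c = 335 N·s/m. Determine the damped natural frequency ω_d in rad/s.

ω_n = √(k/m) = √(13200/19.1) = 26.29 rad/s.
Critical damping c_c = 2√(k·m) = 2√(13200 × 19.1) = 1004 N·s/m, so ζ = c/c_c = 335/1004 = 0.3336.
ω_d = ω_n√(1 − ζ²) = 26.29 × √(1 − 0.111) = 24.78 rad/s.

24.8 rad/s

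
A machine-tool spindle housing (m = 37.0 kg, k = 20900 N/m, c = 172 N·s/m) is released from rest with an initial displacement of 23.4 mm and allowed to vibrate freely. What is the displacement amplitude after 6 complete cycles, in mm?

ζ = c/(2√(km)) = 172/(2√(20900 × 37.0)) = 172/1759 = 0.09780.
Logarithmic decrement δ = 2πζ/√(1 − ζ²) = 2π × 0.09780/√(1 − 0.00956) = 0.6174.
After n cycles, x_n/x₀ = e^(−nδ), so x_6 = 23.4 × e^(−6 × 0.6174) = 23.4 × 0.02461 = 0.5759 mm.

0.576 mm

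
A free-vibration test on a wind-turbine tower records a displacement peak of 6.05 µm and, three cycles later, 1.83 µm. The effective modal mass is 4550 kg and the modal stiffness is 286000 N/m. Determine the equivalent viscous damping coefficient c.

4570 N·s/m

Logarithmic decrement δ = (1/n)·ln(x₀/x_n) = (1/3)·ln(6.05/1.83) = (1/3)·ln(3.306) = 0.3986.
ζ = δ/√(4π² + δ²) = 0.3986/√(39.48 + 0.159) = 0.3986/6.296 = 0.06331.
c = ζ · 2√(km) = 0.06331 × 2√(286000 × 4550) = 0.06331 × 72150 = 4568 N·s/m.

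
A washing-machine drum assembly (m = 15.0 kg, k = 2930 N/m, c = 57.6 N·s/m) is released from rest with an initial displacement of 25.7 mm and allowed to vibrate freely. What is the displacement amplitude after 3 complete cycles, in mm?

ζ = c/(2√(km)) = 57.6/(2√(2930 × 15.0)) = 57.6/419.3 = 0.1374.
Logarithmic decrement δ = 2πζ/√(1 − ζ²) = 2π × 0.1374/√(1 − 0.0189) = 0.8714.
After n cycles, x_n/x₀ = e^(−nδ), so x_3 = 25.7 × e^(−3 × 0.8714) = 25.7 × 0.07322 = 1.882 mm.

1.88 mm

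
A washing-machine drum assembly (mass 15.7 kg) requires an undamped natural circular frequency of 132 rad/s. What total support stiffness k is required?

274000 N/m

k = m·ω_n² = 15.7 × 132.0² = 15.7 × 17420 = 273600 N/m.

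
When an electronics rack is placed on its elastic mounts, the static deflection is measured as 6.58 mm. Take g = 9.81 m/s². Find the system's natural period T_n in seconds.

ω_n = √(g/δ_st) = √(9.81/0.00658) = √1491 = 38.61 rad/s.
T_n = 2π/ω_n = 6.283/38.61 = 0.1627 s.

0.163 s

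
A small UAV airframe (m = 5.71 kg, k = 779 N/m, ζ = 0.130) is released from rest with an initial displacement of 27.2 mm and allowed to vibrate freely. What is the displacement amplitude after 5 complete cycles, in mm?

Logarithmic decrement δ = 2πζ/√(1 − ζ²) = 2π × 0.1300/√(1 − 0.0169) = 0.8238.
After n cycles, x_n/x₀ = e^(−nδ), so x_5 = 27.2 × e^(−5 × 0.8238) = 27.2 × 0.01626 = 0.4423 mm.

0.442 mm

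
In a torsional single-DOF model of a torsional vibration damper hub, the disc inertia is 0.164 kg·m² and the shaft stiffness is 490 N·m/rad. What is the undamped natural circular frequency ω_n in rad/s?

54.7 rad/s

ω_n = √(k_t/J) = √(490/0.164) = √2988 = 54.66 rad/s.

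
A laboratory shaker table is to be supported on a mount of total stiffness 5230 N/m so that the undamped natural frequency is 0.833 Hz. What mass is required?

ω_n = 2πf_n = 2π × 0.833 = 5.234 rad/s.
m = k/ω_n² = 5230/5.234² = 5230/27.39 = 190.9 kg.

191 kg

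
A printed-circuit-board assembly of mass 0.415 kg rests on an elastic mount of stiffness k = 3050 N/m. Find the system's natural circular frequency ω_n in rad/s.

85.7 rad/s

ω_n = √(k/m) = √(3050/0.415) = √7349 = 85.73 rad/s.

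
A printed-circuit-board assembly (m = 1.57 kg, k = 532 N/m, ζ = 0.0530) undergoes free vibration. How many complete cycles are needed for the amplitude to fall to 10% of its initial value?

7 cycles

Logarithmic decrement δ = 2πζ/√(1 − ζ²) = 2π × 0.05300/√(1 − 0.00281) = 0.3335.
x_n/x₀ = e^(−nδ) ≤ 0.1; take ln: n ≥ ln(1/0.1)/δ = 2.303/0.3335 = 6.905.
So 7 complete cycles are required.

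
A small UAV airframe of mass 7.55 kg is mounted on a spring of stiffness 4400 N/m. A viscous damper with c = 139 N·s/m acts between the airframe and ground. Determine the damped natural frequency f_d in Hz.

ω_n = √(k/m) = √(4400/7.55) = 24.14 rad/s.
Critical damping c_c = 2√(k·m) = 2√(4400 × 7.55) = 364.5 N·s/m, so ζ = c/c_c = 139/364.5 = 0.3813.
ω_d = ω_n√(1 − ζ²) = 24.14 × √(1 − 0.145) = 22.32 rad/s.
f_d = ω_d/(2π) = 3.552 Hz.

3.55 Hz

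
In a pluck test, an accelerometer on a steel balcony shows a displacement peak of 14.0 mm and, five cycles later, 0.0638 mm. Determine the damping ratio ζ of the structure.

0.169

Logarithmic decrement δ = (1/n)·ln(x₀/x_n) = (1/5)·ln(14.0/0.0638) = (1/5)·ln(219.4) = 1.078.
ζ = δ/√(4π² + δ²) = 1.078/√(39.48 + 1.16) = 1.078/6.375 = 0.1691.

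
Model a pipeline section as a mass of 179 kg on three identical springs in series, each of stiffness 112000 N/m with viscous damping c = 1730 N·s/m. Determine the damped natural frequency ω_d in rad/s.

13.6 rad/s

Series springs: 1/k_eq = 3/112000, so k_eq = 112000/3 = 37330 N/m.
ω_n = √(k_eq/m) = √(37330/179) = 14.44 rad/s.
Critical damping c_c = 2√(k_eq·m) = 2√(37330 × 179) = 5170 N·s/m, so ζ = c/c_c = 1730/5170 = 0.3346.
ω_d = ω_n√(1 − ζ²) = 14.44 × √(1 − 0.112) = 13.61 rad/s.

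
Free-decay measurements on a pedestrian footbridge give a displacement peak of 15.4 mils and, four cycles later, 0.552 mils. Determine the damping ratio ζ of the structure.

Logarithmic decrement δ = (1/n)·ln(x₀/x_n) = (1/4)·ln(15.4/0.552) = (1/4)·ln(27.90) = 0.8321.
ζ = δ/√(4π² + δ²) = 0.8321/√(39.48 + 0.692) = 0.8321/6.338 = 0.1313.

0.131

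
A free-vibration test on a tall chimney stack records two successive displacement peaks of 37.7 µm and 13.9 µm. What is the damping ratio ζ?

0.157

Logarithmic decrement δ = (1/n)·ln(x₀/x_n) = (1/1)·ln(37.7/13.9) = (1/1)·ln(2.712) = 0.9978.
ζ = δ/√(4π² + δ²) = 0.9978/√(39.48 + 0.996) = 0.9978/6.362 = 0.1568.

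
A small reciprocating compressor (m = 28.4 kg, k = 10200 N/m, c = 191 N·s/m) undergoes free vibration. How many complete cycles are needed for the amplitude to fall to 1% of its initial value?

5 cycles

ζ = c/(2√(km)) = 191/(2√(10200 × 28.4)) = 191/1076 = 0.1774.
Logarithmic decrement δ = 2πζ/√(1 − ζ²) = 2π × 0.1774/√(1 − 0.0315) = 1.133.
x_n/x₀ = e^(−nδ) ≤ 0.01; take ln: n ≥ ln(1/0.01)/δ = 4.605/1.133 = 4.065.
So 5 complete cycles are required.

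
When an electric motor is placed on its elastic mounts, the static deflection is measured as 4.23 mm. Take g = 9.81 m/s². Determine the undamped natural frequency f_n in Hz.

7.66 Hz

ω_n = √(g/δ_st) = √(9.81/0.00423) = √2319 = 48.16 rad/s.
f_n = ω_n/(2π) = 48.16/6.283 = 7.665 Hz.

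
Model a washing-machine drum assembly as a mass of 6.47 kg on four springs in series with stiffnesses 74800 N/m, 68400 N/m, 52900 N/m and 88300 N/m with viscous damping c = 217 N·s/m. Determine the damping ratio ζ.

Series springs: 1/k_eq = 1/74800 + 1/68400 + 1/52900 + 1/88300 = 5.822×10^-5, so k_eq = 17180 N/m.
ω_n = √(k_eq/m) = √(17180/6.47) = 51.53 rad/s.
Critical damping c_c = 2√(k_eq·m) = 2√(17180 × 6.47) = 666.7 N·s/m, so ζ = c/c_c = 217/666.7 = 0.3255.

0.325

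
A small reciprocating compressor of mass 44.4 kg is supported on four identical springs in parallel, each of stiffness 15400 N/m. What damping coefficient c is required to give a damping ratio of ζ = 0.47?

Parallel springs add: k_eq = 4 × 15400 = 61600 N/m.
c_c = 2√(k_eq·m) = 2√(61600 × 44.4) = 3308 N·s/m.
c = ζ·c_c = 0.47 × 3308 = 1555 N·s/m.

1550 N·s/m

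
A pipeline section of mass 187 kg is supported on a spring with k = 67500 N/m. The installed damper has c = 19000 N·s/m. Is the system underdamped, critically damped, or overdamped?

c_c = 2√(k·m) = 7106 N·s/m; ζ = c/c_c = 19000/7106 = 2.67.
Since ζ > 1 the system is overdamped.

overdamped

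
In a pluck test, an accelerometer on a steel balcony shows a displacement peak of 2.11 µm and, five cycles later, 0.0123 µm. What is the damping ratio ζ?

Logarithmic decrement δ = (1/n)·ln(x₀/x_n) = (1/5)·ln(2.11/0.0123) = (1/5)·ln(171.5) = 1.029.
ζ = δ/√(4π² + δ²) = 1.029/√(39.48 + 1.06) = 1.029/6.367 = 0.1616.

0.162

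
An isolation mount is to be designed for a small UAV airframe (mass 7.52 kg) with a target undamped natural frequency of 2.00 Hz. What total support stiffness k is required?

ω_n = 2πf_n = 2π × 2.00 = 12.57 rad/s.
k = m·ω_n² = 7.52 × 12.57² = 7.52 × 157.9 = 1188 N/m.

1190 N/m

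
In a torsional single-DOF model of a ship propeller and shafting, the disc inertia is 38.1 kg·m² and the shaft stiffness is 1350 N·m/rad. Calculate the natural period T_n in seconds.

1.06 s

ω_n = √(k_t/J) = √(1350/38.1) = √35.43 = 5.953 rad/s.
T_n = 2π/ω_n = 6.283/5.953 = 1.056 s.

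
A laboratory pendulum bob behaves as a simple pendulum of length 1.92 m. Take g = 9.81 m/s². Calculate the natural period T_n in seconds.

2.78 s

For a simple pendulum ω_n = √(g/L) = √(9.81/1.92) = √5.109 = 2.260 rad/s.
T_n = 2π/ω_n = 6.283/2.260 = 2.780 s.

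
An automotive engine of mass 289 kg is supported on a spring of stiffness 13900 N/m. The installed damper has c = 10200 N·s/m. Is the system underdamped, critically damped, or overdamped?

c_c = 2√(k·m) = 4009 N·s/m; ζ = c/c_c = 10200/4009 = 2.54.
Since ζ > 1 the system is overdamped.

overdamped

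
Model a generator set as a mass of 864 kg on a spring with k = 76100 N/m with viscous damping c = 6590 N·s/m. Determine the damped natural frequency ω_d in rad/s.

8.58 rad/s

ω_n = √(k/m) = √(76100/864) = 9.385 rad/s.
Critical damping c_c = 2√(k·m) = 2√(76100 × 864) = 16220 N·s/m, so ζ = c/c_c = 6590/16220 = 0.4064.
ω_d = ω_n√(1 − ζ²) = 9.385 × √(1 − 0.165) = 8.575 rad/s.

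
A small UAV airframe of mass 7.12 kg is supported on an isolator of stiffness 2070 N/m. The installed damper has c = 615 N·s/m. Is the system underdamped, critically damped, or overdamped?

overdamped

c_c = 2√(k·m) = 242.8 N·s/m; ζ = c/c_c = 615/242.8 = 2.53.
Since ζ > 1 the system is overdamped.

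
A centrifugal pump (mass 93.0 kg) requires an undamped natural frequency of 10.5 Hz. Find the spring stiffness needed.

ω_n = 2πf_n = 2π × 10.5 = 65.97 rad/s.
k = m·ω_n² = 93.0 × 65.97² = 93.0 × 4352 = 404800 N/m.

405000 N/m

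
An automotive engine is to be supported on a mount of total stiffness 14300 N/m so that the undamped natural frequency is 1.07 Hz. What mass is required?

316 kg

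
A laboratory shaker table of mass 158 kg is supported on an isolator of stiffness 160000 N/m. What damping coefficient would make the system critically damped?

c_c = 2√(k·m) = 2√(160000 × 158) = 2 × 5028 = 10060 N·s/m.

10100 N·s/m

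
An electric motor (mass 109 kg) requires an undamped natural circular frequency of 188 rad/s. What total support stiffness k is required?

k = m·ω_n² = 109 × 188.0² = 109 × 35340 = 3852000 N/m.

3850000 N/m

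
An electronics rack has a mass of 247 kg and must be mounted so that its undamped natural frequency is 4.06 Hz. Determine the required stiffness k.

ω_n = 2πf_n = 2π × 4.06 = 25.51 rad/s.
k = m·ω_n² = 247 × 25.51² = 247 × 650.7 = 160700 N/m.

161000 N/m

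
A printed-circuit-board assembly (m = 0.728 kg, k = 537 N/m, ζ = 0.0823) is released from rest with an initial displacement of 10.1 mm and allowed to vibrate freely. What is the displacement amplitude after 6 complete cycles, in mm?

0.449 mm

Logarithmic decrement δ = 2πζ/√(1 − ζ²) = 2π × 0.08230/√(1 − 0.00677) = 0.5189.
After n cycles, x_n/x₀ = e^(−nδ), so x_6 = 10.1 × e^(−6 × 0.5189) = 10.1 × 0.04446 = 0.4490 mm.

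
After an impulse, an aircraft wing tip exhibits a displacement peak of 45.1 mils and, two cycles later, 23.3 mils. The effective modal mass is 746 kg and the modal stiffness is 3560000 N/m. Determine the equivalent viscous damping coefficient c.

Logarithmic decrement δ = (1/n)·ln(x₀/x_n) = (1/2)·ln(45.1/23.3) = (1/2)·ln(1.936) = 0.3302.
ζ = δ/√(4π² + δ²) = 0.3302/√(39.48 + 0.109) = 0.3302/6.292 = 0.05248.
c = ζ · 2√(km) = 0.05248 × 2√(3560000 × 746) = 0.05248 × 103100 = 5409 N·s/m.

5410 N·s/m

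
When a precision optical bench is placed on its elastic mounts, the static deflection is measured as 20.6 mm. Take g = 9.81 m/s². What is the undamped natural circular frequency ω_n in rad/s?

21.8 rad/s

ω_n = √(g/δ_st) = √(9.81/0.0206) = √476.2 = 21.82 rad/s.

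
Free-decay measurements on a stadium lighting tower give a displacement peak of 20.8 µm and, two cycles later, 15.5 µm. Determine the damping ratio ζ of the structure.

Logarithmic decrement δ = (1/n)·ln(x₀/x_n) = (1/2)·ln(20.8/15.5) = (1/2)·ln(1.342) = 0.1471.
ζ = δ/√(4π² + δ²) = 0.1471/√(39.48 + 0.0216) = 0.1471/6.285 = 0.02340.

0.0234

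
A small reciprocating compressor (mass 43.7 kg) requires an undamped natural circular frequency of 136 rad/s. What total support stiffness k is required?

808000 N/m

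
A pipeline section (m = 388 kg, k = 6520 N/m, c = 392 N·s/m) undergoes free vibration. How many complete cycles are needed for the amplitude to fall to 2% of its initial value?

6 cycles

ζ = c/(2√(km)) = 392/(2√(6520 × 388)) = 392/3181 = 0.1232.
Logarithmic decrement δ = 2πζ/√(1 − ζ²) = 2π × 0.1232/√(1 − 0.0152) = 0.7802.
x_n/x₀ = e^(−nδ) ≤ 0.02; take ln: n ≥ ln(1/0.02)/δ = 3.912/0.7802 = 5.014.
So 6 complete cycles are required.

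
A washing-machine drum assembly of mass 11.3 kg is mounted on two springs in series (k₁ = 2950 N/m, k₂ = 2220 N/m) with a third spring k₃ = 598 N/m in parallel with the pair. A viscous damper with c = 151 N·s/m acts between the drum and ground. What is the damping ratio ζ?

Series pair: k_s = k₁k₂/(k₁+k₂) = (2950)(2220)/(2950 + 2220) = 1267 N/m. In parallel with k₃: k_eq = 1267 + 598 = 1865 N/m.
ω_n = √(k_eq/m) = √(1865/11.3) = 12.85 rad/s.
Critical damping c_c = 2√(k_eq·m) = 2√(1865 × 11.3) = 290.3 N·s/m, so ζ = c/c_c = 151/290.3 = 0.5201.

0.520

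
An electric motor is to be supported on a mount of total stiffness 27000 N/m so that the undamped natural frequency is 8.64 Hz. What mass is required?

ω_n = 2πf_n = 2π × 8.64 = 54.29 rad/s.
m = k/ω_n² = 27000/54.29² = 27000/2947 = 9.162 kg.

9.16 kg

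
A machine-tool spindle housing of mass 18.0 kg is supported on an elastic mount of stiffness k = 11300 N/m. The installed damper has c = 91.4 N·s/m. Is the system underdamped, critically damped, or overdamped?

c_c = 2√(k·m) = 902.0 N·s/m; ζ = c/c_c = 91.4/902.0 = 0.101.
Since ζ < 1 the system is underdamped.

underdamped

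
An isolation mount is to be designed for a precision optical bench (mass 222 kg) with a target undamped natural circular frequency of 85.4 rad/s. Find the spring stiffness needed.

k = m·ω_n² = 222 × 85.40² = 222 × 7293 = 1619000 N/m.

1620000 N/m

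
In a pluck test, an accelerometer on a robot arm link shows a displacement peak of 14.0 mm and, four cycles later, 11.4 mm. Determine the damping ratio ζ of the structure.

0.00817

Logarithmic decrement δ = (1/n)·ln(x₀/x_n) = (1/4)·ln(14.0/11.4) = (1/4)·ln(1.228) = 0.05136.
ζ = δ/√(4π² + δ²) = 0.05136/√(39.48 + 0.00264) = 0.05136/6.283 = 0.008174.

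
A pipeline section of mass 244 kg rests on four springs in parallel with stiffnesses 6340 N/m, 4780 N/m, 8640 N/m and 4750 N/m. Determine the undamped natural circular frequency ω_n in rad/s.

Parallel springs add: k_eq = 6340 + 4780 + 8640 + 4750 = 24510 N/m.
ω_n = √(k_eq/m) = √(24510/244) = √100.5 = 10.02 rad/s.

10.0 rad/s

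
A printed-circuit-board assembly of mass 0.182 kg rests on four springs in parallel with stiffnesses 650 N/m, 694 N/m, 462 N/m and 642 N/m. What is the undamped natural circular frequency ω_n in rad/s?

116 rad/s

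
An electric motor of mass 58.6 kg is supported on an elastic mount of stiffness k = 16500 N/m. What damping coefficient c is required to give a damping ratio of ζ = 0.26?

511 N·s/m

c_c = 2√(k·m) = 2√(16500 × 58.6) = 1967 N·s/m.
c = ζ·c_c = 0.26 × 1967 = 511.3 N·s/m.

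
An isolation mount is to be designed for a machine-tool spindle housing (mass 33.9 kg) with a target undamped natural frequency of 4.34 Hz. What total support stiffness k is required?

ω_n = 2πf_n = 2π × 4.34 = 27.27 rad/s.
k = m·ω_n² = 33.9 × 27.27² = 33.9 × 743.6 = 25210 N/m.

25200 N/m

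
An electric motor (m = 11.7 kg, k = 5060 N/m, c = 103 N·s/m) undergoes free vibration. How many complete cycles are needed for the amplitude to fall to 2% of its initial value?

3 cycles

ζ = c/(2√(km)) = 103/(2√(5060 × 11.7)) = 103/486.6 = 0.2117.
Logarithmic decrement δ = 2πζ/√(1 − ζ²) = 2π × 0.2117/√(1 − 0.0448) = 1.361.
x_n/x₀ = e^(−nδ) ≤ 0.02; take ln: n ≥ ln(1/0.02)/δ = 3.912/1.361 = 2.875.
So 3 complete cycles are required.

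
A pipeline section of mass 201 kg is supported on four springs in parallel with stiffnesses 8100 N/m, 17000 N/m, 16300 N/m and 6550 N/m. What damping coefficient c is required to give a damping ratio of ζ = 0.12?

745 N·s/m

Parallel springs add: k_eq = 8100 + 17000 + 16300 + 6550 = 47950 N/m.
c_c = 2√(k_eq·m) = 2√(47950 × 201) = 6209 N·s/m.
c = ζ·c_c = 0.12 × 6209 = 745.1 N·s/m.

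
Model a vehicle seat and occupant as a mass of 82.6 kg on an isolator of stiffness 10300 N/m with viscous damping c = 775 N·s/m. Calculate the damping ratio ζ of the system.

ω_n = √(k/m) = √(10300/82.6) = 11.17 rad/s.
Critical damping c_c = 2√(k·m) = 2√(10300 × 82.6) = 1845 N·s/m, so ζ = c/c_c = 775/1845 = 0.4201.

0.420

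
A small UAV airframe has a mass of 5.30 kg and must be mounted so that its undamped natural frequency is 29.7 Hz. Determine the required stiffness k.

ω_n = 2πf_n = 2π × 29.7 = 186.6 rad/s.
k = m·ω_n² = 5.30 × 186.6² = 5.30 × 34820 = 184600 N/m.

185000 N/m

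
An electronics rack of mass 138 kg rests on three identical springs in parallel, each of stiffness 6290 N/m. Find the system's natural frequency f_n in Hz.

Parallel springs add: k_eq = 3 × 6290 = 18870 N/m.
ω_n = √(k_eq/m) = √(18870/138) = √136.7 = 11.69 rad/s.
f_n = ω_n/(2π) = 11.69/6.283 = 1.861 Hz.

1.86 Hz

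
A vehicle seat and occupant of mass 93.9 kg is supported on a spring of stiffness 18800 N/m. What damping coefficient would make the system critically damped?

2660 N·s/m

c_c = 2√(k·m) = 2√(18800 × 93.9) = 2 × 1329 = 2657 N·s/m.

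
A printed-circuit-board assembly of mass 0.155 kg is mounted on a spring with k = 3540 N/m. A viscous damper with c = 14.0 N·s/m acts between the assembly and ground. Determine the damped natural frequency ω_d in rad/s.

144 rad/s

ω_n = √(k/m) = √(3540/0.155) = 151.1 rad/s.
Critical damping c_c = 2√(k·m) = 2√(3540 × 0.155) = 46.85 N·s/m, so ζ = c/c_c = 14.0/46.85 = 0.2988.
ω_d = ω_n√(1 − ζ²) = 151.1 × √(1 − 0.0893) = 144.2 rad/s.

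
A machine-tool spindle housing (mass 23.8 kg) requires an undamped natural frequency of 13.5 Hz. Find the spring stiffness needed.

171000 N/m

ω_n = 2πf_n = 2π × 13.5 = 84.82 rad/s.
k = m·ω_n² = 23.8 × 84.82² = 23.8 × 7195 = 171200 N/m.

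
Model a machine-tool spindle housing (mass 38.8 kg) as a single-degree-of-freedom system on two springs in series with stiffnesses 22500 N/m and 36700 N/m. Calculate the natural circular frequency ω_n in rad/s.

Series springs: 1/k_eq = 1/22500 + 1/36700 = 7.169×10^-5, so k_eq = 13950 N/m.
ω_n = √(k_eq/m) = √(13950/38.8) = √359.5 = 18.96 rad/s.

19.0 rad/s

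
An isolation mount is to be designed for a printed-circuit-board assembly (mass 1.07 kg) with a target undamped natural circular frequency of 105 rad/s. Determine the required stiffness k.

11800 N/m

k = m·ω_n² = 1.07 × 105.0² = 1.07 × 11020 = 11800 N/m.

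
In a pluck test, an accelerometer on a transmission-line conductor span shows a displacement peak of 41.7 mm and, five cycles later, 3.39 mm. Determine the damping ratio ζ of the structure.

0.0796

Logarithmic decrement δ = (1/n)·ln(x₀/x_n) = (1/5)·ln(41.7/3.39) = (1/5)·ln(12.30) = 0.5019.
ζ = δ/√(4π² + δ²) = 0.5019/√(39.48 + 0.252) = 0.5019/6.303 = 0.07963.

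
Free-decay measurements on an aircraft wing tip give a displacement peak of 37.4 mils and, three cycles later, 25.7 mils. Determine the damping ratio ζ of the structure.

Logarithmic decrement δ = (1/n)·ln(x₀/x_n) = (1/3)·ln(37.4/25.7) = (1/3)·ln(1.455) = 0.1251.
ζ = δ/√(4π² + δ²) = 0.1251/√(39.48 + 0.0156) = 0.1251/6.284 = 0.01990.

0.0199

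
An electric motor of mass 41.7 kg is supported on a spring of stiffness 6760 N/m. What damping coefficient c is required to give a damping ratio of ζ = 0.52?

c_c = 2√(k·m) = 2√(6760 × 41.7) = 1062 N·s/m.
c = ζ·c_c = 0.52 × 1062 = 552.2 N·s/m.

552 N·s/m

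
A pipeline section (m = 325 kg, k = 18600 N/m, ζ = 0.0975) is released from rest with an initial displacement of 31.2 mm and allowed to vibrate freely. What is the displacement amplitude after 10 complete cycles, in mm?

0.0662 mm

Logarithmic decrement δ = 2πζ/√(1 − ζ²) = 2π × 0.09750/√(1 − 0.00951) = 0.6155.
After n cycles, x_n/x₀ = e^(−nδ), so x_10 = 31.2 × e^(−10 × 0.6155) = 31.2 × 0.002122 = 0.06620 mm.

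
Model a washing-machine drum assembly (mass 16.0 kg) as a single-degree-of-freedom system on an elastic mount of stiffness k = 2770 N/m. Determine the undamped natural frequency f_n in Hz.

ω_n = √(k/m) = √(2770/16.0) = √173.1 = 13.16 rad/s.
f_n = ω_n/(2π) = 13.16/6.283 = 2.094 Hz.

2.09 Hz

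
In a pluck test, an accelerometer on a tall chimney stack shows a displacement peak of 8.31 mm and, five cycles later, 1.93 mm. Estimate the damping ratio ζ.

0.0464

Logarithmic decrement δ = (1/n)·ln(x₀/x_n) = (1/5)·ln(8.31/1.93) = (1/5)·ln(4.306) = 0.2920.
ζ = δ/√(4π² + δ²) = 0.2920/√(39.48 + 0.0853) = 0.2920/6.290 = 0.04642.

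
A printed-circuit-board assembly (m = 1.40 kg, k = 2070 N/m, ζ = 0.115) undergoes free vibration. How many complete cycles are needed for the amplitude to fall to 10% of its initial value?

4 cycles

Logarithmic decrement δ = 2πζ/√(1 − ζ²) = 2π × 0.1150/√(1 − 0.0132) = 0.7274.
x_n/x₀ = e^(−nδ) ≤ 0.1; take ln: n ≥ ln(1/0.1)/δ = 2.303/0.7274 = 3.166.
So 4 complete cycles are required.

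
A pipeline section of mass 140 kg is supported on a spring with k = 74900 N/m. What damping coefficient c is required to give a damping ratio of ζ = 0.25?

1620 N·s/m

c_c = 2√(k·m) = 2√(74900 × 140) = 6476 N·s/m.
c = ζ·c_c = 0.25 × 6476 = 1619 N·s/m.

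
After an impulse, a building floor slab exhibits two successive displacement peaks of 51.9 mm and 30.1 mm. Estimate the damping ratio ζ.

0.0864

Logarithmic decrement δ = (1/n)·ln(x₀/x_n) = (1/1)·ln(51.9/30.1) = (1/1)·ln(1.724) = 0.5448.
ζ = δ/√(4π² + δ²) = 0.5448/√(39.48 + 0.297) = 0.5448/6.307 = 0.08638.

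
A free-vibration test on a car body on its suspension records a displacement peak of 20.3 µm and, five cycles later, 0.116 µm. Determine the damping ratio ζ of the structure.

0.162

Logarithmic decrement δ = (1/n)·ln(x₀/x_n) = (1/5)·ln(20.3/0.116) = (1/5)·ln(175.0) = 1.033.
ζ = δ/√(4π² + δ²) = 1.033/√(39.48 + 1.07) = 1.033/6.368 = 0.1622.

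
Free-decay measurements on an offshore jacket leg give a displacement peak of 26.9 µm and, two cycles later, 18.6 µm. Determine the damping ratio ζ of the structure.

Logarithmic decrement δ = (1/n)·ln(x₀/x_n) = (1/2)·ln(26.9/18.6) = (1/2)·ln(1.446) = 0.1845.
ζ = δ/√(4π² + δ²) = 0.1845/√(39.48 + 0.0340) = 0.1845/6.286 = 0.02935.

0.0293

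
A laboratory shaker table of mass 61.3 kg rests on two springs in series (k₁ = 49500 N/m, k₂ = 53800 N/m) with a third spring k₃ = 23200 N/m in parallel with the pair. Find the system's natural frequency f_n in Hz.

4.50 Hz

Series pair: k_s = k₁k₂/(k₁+k₂) = (49500)(53800)/(49500 + 53800) = 25780 N/m. In parallel with k₃: k_eq = 25780 + 23200 = 48980 N/m.
ω_n = √(k_eq/m) = √(48980/61.3) = √799.0 = 28.27 rad/s.
f_n = ω_n/(2π) = 28.27/6.283 = 4.499 Hz.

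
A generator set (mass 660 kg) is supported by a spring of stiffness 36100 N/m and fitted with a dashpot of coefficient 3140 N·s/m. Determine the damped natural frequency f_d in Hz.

1.11 Hz

ω_n = √(k/m) = √(36100/660) = 7.396 rad/s.
Critical damping c_c = 2√(k·m) = 2√(36100 × 660) = 9762 N·s/m, so ζ = c/c_c = 3140/9762 = 0.3216.
ω_d = ω_n√(1 − ζ²) = 7.396 × √(1 − 0.103) = 7.003 rad/s.
f_d = ω_d/(2π) = 1.115 Hz.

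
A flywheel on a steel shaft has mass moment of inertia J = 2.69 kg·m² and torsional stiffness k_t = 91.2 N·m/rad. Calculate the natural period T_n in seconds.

ω_n = √(k_t/J) = √(91.2/2.69) = √33.90 = 5.823 rad/s.
T_n = 2π/ω_n = 6.283/5.823 = 1.079 s.

1.08 s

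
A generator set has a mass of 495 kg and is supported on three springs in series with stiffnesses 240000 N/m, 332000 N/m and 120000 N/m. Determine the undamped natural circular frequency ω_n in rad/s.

11.4 rad/s

Series springs: 1/k_eq = 1/240000 + 1/332000 + 1/120000 = 1.551×10^-5, so k_eq = 64470 N/m.
ω_n = √(k_eq/m) = √(64470/495) = √130.2 = 11.41 rad/s.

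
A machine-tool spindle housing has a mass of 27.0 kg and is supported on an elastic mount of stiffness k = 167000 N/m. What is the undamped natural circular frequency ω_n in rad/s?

78.6 rad/s

ω_n = √(k/m) = √(167000/27.0) = √6185 = 78.65 rad/s.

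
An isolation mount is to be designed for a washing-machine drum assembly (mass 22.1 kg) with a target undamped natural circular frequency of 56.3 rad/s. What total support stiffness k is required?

k = m·ω_n² = 22.1 × 56.30² = 22.1 × 3170 = 70050 N/m.

70100 N/m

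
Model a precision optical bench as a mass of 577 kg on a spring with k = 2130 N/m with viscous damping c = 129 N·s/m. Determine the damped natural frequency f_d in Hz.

0.305 Hz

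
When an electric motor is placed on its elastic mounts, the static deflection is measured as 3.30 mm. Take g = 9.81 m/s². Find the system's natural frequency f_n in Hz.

8.68 Hz

ω_n = √(g/δ_st) = √(9.81/0.00330) = √2973 = 54.52 rad/s.
f_n = ω_n/(2π) = 54.52/6.283 = 8.678 Hz.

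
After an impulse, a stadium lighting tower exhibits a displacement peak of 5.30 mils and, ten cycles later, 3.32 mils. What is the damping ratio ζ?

Logarithmic decrement δ = (1/n)·ln(x₀/x_n) = (1/10)·ln(5.30/3.32) = (1/10)·ln(1.596) = 0.04677.
ζ = δ/√(4π² + δ²) = 0.04677/√(39.48 + 0.00219) = 0.04677/6.283 = 0.007444.

0.00744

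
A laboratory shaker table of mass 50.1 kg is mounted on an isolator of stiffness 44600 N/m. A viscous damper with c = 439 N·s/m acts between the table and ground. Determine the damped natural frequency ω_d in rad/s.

ω_n = √(k/m) = √(44600/50.1) = 29.84 rad/s.
Critical damping c_c = 2√(k·m) = 2√(44600 × 50.1) = 2990 N·s/m, so ζ = c/c_c = 439/2990 = 0.1468.
ω_d = ω_n√(1 − ζ²) = 29.84 × √(1 − 0.0216) = 29.51 rad/s.

29.5 rad/s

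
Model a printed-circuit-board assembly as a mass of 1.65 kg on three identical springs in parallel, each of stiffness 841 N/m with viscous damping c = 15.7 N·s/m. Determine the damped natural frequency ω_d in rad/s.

38.8 rad/s

Parallel springs add: k_eq = 3 × 841 = 2523 N/m.
ω_n = √(k_eq/m) = √(2523/1.65) = 39.10 rad/s.
Critical damping c_c = 2√(k_eq·m) = 2√(2523 × 1.65) = 129.0 N·s/m, so ζ = c/c_c = 15.7/129.0 = 0.1217.
ω_d = ω_n√(1 − ζ²) = 39.10 × √(1 − 0.0148) = 38.81 rad/s.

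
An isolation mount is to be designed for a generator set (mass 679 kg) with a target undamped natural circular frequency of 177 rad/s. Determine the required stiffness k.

k = m·ω_n² = 679 × 177.0² = 679 × 31330 = 21270000 N/m.

21300000 N/m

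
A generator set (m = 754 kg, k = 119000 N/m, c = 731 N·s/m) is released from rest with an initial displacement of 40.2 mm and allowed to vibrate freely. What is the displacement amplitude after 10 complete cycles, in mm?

ζ = c/(2√(km)) = 731/(2√(119000 × 754)) = 731/18940 = 0.03859.
Logarithmic decrement δ = 2πζ/√(1 − ζ²) = 2π × 0.03859/√(1 − 0.00149) = 0.2426.
After n cycles, x_n/x₀ = e^(−nδ), so x_10 = 40.2 × e^(−10 × 0.2426) = 40.2 × 0.08837 = 3.552 mm.

3.55 mm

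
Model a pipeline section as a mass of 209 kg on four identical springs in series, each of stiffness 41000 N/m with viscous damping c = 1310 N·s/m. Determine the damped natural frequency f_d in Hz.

0.997 Hz

Series springs: 1/k_eq = 4/41000, so k_eq = 41000/4 = 10250 N/m.
ω_n = √(k_eq/m) = √(10250/209) = 7.003 rad/s.
Critical damping c_c = 2√(k_eq·m) = 2√(10250 × 209) = 2927 N·s/m, so ζ = c/c_c = 1310/2927 = 0.4475.
ω_d = ω_n√(1 − ζ²) = 7.003 × √(1 − 0.200) = 6.263 rad/s.
f_d = ω_d/(2π) = 0.9967 Hz.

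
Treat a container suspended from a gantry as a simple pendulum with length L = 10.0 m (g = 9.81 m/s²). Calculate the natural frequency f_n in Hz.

For a simple pendulum ω_n = √(g/L) = √(9.81/10.0) = √0.9810 = 0.9905 rad/s.
f_n = ω_n/(2π) = 0.9905/6.283 = 0.1576 Hz.

0.158 Hz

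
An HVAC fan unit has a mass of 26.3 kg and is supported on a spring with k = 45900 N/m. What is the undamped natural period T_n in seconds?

ω_n = √(k/m) = √(45900/26.3) = √1745 = 41.78 rad/s.
T_n = 2π/ω_n = 6.283/41.78 = 0.1504 s.

0.150 s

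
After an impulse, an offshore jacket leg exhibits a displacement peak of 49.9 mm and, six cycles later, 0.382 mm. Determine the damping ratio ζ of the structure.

Logarithmic decrement δ = (1/n)·ln(x₀/x_n) = (1/6)·ln(49.9/0.382) = (1/6)·ln(130.6) = 0.8121.
ζ = δ/√(4π² + δ²) = 0.8121/√(39.48 + 0.659) = 0.8121/6.335 = 0.1282.

0.128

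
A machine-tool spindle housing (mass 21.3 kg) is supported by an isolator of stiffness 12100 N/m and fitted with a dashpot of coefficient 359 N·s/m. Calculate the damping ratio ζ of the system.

0.354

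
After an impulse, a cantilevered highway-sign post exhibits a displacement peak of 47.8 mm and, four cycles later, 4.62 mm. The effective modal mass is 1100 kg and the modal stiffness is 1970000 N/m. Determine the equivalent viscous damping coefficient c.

8620 N·s/m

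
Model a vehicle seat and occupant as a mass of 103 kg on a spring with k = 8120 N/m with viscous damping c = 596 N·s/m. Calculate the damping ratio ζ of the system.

0.326

ω_n = √(k/m) = √(8120/103) = 8.879 rad/s.
Critical damping c_c = 2√(k·m) = 2√(8120 × 103) = 1829 N·s/m, so ζ = c/c_c = 596/1829 = 0.3259.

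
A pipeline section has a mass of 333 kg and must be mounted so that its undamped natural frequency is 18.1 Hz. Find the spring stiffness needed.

4310000 N/m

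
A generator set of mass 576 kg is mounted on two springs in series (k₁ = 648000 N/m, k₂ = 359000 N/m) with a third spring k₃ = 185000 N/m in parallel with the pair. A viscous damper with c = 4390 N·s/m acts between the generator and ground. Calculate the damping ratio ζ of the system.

0.142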